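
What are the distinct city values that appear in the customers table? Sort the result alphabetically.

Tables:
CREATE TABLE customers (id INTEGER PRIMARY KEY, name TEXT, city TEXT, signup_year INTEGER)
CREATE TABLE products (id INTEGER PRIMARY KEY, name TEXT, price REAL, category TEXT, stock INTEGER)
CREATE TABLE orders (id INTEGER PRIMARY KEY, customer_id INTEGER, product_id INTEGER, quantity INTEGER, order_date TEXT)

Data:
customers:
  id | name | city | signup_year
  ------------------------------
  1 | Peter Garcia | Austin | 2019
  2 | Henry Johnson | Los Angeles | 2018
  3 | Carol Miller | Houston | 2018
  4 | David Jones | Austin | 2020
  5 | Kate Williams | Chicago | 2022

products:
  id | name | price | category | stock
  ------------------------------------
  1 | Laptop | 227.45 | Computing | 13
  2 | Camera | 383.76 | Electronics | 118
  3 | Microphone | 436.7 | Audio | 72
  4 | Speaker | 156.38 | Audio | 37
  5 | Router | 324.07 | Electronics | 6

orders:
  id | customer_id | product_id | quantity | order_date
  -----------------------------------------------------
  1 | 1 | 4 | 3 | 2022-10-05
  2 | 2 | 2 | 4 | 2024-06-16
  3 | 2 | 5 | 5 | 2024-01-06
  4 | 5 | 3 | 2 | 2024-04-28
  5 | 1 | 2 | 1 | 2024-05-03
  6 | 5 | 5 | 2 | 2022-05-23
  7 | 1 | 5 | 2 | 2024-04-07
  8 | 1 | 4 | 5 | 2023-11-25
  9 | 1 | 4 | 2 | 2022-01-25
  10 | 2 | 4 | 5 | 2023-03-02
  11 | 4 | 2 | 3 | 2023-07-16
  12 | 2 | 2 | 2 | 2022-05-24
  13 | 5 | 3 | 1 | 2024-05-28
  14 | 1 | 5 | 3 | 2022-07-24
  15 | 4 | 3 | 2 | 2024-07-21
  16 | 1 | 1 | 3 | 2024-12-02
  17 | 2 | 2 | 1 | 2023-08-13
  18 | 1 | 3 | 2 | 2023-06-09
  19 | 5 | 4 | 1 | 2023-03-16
SELECT DISTINCT city FROM customers ORDER BY city

Execution result:
city
Austin
Chicago
Houston
Los Angeles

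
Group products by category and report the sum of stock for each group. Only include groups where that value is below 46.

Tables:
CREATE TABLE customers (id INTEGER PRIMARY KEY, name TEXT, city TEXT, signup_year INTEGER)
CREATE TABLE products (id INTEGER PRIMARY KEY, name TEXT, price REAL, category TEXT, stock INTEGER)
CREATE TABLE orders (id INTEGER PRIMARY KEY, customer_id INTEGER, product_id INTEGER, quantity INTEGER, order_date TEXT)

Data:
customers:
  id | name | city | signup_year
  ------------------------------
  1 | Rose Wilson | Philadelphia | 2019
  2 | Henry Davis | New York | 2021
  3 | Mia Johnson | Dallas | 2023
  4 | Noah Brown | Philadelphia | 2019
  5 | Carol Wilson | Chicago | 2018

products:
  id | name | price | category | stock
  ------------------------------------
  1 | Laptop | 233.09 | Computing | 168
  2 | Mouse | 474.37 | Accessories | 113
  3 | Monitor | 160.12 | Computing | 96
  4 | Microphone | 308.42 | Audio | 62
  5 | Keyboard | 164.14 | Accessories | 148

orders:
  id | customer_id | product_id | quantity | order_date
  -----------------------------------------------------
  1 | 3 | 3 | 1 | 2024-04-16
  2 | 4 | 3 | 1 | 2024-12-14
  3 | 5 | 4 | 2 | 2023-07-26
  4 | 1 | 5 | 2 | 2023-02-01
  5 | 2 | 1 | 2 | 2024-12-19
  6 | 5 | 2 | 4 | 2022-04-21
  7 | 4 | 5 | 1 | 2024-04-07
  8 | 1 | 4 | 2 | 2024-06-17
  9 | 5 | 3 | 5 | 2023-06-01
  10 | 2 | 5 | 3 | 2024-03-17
SELECT category, SUM(stock) AS sum_stock FROM products GROUP BY category HAVING SUM(stock) < 46

Execution result:
(no rows)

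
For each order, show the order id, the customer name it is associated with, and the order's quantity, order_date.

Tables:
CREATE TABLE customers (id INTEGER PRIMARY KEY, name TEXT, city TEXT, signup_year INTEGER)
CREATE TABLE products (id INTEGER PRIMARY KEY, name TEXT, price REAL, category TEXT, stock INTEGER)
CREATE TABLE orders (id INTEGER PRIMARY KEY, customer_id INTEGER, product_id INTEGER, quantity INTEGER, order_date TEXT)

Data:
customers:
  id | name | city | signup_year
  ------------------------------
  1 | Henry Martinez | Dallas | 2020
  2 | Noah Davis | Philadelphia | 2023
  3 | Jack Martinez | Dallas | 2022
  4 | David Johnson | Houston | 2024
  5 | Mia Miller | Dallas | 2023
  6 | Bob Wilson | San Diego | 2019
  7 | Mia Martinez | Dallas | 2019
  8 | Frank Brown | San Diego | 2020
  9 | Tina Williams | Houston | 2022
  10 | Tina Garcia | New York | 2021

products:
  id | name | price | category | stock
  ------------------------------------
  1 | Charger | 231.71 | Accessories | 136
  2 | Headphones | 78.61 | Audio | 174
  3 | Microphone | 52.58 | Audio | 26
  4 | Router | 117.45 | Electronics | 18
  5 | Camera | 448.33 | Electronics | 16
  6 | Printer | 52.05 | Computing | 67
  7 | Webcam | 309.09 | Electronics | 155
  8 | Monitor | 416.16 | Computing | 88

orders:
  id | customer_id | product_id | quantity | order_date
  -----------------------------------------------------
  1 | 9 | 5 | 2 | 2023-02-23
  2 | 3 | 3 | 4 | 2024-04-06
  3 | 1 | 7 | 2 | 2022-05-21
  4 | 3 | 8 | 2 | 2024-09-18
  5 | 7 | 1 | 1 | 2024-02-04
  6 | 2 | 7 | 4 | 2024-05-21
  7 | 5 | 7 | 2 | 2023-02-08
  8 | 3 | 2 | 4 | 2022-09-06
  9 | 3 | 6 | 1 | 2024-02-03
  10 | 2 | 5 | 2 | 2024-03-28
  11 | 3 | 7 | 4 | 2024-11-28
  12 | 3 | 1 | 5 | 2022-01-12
SELECT c.id, p.name AS customer, c.quantity, c.order_date FROM orders c JOIN customers p ON c.customer_id = p.id

Execution result:
id | customer | quantity | order_date
1 | Tina Williams | 2 | 2023-02-23
2 | Jack Martinez | 4 | 2024-04-06
3 | Henry Martinez | 2 | 2022-05-21
4 | Jack Martinez | 2 | 2024-09-18
5 | Mia Martinez | 1 | 2024-02-04
6 | Noah Davis | 4 | 2024-05-21
7 | Mia Miller | 2 | 2023-02-08
8 | Jack Martinez | 4 | 2022-09-06
9 | Jack Martinez | 1 | 2024-02-03
10 | Noah Davis | 2 | 2024-03-28
11 | Jack Martinez | 4 | 2024-11-28
12 | Jack Martinez | 5 | 2022-01-12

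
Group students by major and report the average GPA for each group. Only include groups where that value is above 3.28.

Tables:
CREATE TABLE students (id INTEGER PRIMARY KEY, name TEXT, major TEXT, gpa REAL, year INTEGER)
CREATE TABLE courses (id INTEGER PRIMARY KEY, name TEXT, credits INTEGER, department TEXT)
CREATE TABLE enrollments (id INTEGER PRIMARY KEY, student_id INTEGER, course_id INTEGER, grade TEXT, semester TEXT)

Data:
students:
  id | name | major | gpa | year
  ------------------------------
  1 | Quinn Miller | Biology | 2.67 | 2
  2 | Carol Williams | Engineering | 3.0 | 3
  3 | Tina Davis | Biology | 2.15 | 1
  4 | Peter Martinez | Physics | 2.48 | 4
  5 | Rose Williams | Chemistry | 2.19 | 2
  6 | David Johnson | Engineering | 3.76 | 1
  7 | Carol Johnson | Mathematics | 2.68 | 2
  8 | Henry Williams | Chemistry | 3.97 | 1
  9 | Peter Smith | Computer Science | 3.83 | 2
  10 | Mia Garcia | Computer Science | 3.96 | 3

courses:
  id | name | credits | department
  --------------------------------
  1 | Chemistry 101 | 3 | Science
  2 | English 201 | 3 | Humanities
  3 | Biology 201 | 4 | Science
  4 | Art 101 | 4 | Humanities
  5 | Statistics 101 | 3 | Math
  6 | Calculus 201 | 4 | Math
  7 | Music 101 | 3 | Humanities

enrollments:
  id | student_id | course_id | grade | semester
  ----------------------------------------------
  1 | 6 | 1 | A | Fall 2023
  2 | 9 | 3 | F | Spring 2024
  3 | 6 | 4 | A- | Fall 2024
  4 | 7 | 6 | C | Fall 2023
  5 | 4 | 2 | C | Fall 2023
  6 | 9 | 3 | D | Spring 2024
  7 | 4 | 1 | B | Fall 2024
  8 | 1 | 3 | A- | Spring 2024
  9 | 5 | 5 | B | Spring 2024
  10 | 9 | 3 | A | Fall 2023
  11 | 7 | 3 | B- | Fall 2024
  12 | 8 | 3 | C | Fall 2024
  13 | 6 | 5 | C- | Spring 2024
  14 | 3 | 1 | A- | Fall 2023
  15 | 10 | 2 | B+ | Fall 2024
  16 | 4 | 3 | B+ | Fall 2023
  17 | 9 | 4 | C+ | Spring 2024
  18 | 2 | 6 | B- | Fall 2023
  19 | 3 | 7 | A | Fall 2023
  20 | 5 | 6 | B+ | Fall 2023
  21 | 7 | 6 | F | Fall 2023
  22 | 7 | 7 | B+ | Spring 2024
SELECT major, AVG(gpa) AS avg_gpa FROM students GROUP BY major HAVING AVG(gpa) > 3.28

Execution result:
major | avg_gpa
Computer Science | 3.90
Engineering | 3.38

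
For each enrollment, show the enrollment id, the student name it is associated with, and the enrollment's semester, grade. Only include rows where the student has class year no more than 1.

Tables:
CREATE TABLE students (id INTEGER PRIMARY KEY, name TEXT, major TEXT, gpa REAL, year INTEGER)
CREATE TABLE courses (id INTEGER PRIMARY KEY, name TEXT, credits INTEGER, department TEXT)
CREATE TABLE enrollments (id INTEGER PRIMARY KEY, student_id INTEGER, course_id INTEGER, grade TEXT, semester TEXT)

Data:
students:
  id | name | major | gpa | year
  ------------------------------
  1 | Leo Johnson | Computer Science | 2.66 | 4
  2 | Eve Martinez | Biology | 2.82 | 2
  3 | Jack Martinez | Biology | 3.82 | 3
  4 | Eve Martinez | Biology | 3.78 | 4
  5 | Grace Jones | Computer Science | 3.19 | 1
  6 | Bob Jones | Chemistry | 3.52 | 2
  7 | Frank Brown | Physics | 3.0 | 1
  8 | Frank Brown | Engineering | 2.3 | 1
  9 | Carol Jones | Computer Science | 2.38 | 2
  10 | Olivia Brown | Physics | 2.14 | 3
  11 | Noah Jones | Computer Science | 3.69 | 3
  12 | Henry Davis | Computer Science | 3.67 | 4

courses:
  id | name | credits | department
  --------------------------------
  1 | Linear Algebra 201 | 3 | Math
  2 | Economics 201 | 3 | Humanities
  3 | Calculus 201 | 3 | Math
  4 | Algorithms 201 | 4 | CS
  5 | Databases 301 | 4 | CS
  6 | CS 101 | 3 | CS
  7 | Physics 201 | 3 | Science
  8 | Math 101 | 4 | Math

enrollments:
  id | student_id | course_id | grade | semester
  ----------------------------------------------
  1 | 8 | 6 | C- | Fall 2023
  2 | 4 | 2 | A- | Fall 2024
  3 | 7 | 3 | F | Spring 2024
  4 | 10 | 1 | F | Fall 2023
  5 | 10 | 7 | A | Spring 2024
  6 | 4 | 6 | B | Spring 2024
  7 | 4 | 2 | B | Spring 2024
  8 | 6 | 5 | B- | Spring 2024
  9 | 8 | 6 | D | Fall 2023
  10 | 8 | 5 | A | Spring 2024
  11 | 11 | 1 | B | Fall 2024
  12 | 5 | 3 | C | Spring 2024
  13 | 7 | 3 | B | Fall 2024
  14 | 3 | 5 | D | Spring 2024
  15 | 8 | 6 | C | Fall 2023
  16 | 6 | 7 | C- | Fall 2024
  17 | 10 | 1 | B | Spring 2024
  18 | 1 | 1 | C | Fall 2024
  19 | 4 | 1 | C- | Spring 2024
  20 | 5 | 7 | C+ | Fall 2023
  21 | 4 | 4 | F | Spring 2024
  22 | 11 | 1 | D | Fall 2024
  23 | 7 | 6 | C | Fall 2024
SELECT c.id, p.name AS student, c.semester, c.grade FROM enrollments c JOIN students p ON c.student_id = p.id WHERE p.year <= 1

Execution result:
id | student | semester | grade
1 | Frank Brown | Fall 2023 | C-
3 | Frank Brown | Spring 2024 | F
9 | Frank Brown | Fall 2023 | D
10 | Frank Brown | Spring 2024 | A
12 | Grace Jones | Spring 2024 | C
13 | Frank Brown | Fall 2024 | B
15 | Frank Brown | Fall 2023 | C
20 | Grace Jones | Fall 2023 | C+
23 | Frank Brown | Fall 2024 | C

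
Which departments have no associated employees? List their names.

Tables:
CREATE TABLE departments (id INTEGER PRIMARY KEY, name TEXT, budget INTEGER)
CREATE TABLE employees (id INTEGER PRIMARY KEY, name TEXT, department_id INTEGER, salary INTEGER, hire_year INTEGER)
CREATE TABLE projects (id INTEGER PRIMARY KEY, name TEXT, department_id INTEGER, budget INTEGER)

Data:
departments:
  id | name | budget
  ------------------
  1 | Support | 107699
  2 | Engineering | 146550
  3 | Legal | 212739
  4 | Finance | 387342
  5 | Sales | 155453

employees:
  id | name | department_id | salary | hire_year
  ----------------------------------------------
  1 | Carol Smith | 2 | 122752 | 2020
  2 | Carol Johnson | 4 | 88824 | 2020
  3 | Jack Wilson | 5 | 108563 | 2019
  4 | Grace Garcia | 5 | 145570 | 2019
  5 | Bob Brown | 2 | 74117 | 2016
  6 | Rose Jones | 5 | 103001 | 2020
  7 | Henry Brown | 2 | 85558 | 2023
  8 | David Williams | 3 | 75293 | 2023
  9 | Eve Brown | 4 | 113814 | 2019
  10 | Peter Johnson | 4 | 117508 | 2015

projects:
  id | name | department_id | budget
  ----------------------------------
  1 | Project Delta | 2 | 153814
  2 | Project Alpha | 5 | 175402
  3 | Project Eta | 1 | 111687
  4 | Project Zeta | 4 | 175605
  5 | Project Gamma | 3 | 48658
SELECT p.name FROM departments p LEFT JOIN employees c ON c.department_id = p.id WHERE c.id IS NULL

Execution result:
Support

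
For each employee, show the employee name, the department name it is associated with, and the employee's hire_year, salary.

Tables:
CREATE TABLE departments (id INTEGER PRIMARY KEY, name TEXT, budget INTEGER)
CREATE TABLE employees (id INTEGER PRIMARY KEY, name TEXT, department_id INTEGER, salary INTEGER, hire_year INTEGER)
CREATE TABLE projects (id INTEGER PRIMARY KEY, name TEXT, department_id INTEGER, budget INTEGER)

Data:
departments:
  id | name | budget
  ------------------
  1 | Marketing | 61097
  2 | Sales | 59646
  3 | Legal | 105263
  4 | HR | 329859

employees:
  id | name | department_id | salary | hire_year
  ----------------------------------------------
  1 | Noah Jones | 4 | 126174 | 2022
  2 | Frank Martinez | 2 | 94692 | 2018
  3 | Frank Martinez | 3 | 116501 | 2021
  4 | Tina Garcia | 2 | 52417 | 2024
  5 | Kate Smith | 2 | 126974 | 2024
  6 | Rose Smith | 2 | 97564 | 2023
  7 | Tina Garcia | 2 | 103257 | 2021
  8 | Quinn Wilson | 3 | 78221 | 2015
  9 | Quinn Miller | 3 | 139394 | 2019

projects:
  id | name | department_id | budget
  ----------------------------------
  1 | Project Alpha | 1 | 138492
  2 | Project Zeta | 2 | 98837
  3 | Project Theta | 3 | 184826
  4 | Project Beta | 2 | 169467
SELECT c.name, p.name AS department, c.hire_year, c.salary FROM employees c JOIN departments p ON c.department_id = p.id

Execution result:
name | department | hire_year | salary
Noah Jones | HR | 2022 | 126174
Frank Martinez | Sales | 2018 | 94692
Frank Martinez | Legal | 2021 | 116501
Tina Garcia | Sales | 2024 | 52417
Kate Smith | Sales | 2024 | 126974
Rose Smith | Sales | 2023 | 97564
Tina Garcia | Sales | 2021 | 103257
Quinn Wilson | Legal | 2015 | 78221
Quinn Miller | Legal | 2019 | 139394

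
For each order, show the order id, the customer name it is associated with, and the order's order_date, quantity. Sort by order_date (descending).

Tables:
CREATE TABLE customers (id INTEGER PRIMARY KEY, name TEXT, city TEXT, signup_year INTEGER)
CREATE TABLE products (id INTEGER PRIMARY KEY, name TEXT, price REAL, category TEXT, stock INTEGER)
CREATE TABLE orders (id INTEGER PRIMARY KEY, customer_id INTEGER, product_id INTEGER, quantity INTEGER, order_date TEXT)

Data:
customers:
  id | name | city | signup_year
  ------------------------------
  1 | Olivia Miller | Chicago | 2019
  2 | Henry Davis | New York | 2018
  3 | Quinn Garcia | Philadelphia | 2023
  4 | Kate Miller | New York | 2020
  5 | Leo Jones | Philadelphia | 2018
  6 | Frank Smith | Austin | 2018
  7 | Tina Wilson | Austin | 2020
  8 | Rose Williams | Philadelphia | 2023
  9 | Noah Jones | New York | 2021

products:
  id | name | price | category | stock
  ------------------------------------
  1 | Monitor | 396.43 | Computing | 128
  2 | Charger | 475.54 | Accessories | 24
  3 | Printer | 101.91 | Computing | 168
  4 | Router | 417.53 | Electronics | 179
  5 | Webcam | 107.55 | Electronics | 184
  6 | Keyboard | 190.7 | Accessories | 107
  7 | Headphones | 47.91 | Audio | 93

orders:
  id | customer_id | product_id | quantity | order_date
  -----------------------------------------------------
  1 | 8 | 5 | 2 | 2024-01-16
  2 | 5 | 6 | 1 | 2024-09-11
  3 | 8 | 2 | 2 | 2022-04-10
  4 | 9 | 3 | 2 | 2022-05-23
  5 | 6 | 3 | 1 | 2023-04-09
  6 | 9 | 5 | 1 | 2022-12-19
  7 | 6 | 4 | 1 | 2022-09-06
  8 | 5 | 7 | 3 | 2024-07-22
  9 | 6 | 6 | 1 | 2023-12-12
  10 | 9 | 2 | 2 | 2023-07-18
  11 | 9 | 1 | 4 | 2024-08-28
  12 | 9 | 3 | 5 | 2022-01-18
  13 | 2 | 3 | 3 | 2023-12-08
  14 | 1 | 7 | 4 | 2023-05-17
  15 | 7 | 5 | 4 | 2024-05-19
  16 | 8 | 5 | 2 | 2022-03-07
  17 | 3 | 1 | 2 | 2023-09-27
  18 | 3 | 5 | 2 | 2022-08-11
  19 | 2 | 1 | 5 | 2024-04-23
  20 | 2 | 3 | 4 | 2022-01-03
SELECT c.id, p.name AS customer, c.order_date, c.quantity FROM orders c JOIN customers p ON c.customer_id = p.id ORDER BY c.order_date DESC

Execution result:
id | customer | order_date | quantity
2 | Leo Jones | 2024-09-11 | 1
11 | Noah Jones | 2024-08-28 | 4
8 | Leo Jones | 2024-07-22 | 3
15 | Tina Wilson | 2024-05-19 | 4
19 | Henry Davis | 2024-04-23 | 5
1 | Rose Williams | 2024-01-16 | 2
9 | Frank Smith | 2023-12-12 | 1
13 | Henry Davis | 2023-12-08 | 3
17 | Quinn Garcia | 2023-09-27 | 2
10 | Noah Jones | 2023-07-18 | 2
14 | Olivia Miller | 2023-05-17 | 4
5 | Frank Smith | 2023-04-09 | 1
6 | Noah Jones | 2022-12-19 | 1
7 | Frank Smith | 2022-09-06 | 1
18 | Quinn Garcia | 2022-08-11 | 2
4 | Noah Jones | 2022-05-23 | 2
3 | Rose Williams | 2022-04-10 | 2
16 | Rose Williams | 2022-03-07 | 2
12 | Noah Jones | 2022-01-18 | 5
20 | Henry Davis | 2022-01-03 | 4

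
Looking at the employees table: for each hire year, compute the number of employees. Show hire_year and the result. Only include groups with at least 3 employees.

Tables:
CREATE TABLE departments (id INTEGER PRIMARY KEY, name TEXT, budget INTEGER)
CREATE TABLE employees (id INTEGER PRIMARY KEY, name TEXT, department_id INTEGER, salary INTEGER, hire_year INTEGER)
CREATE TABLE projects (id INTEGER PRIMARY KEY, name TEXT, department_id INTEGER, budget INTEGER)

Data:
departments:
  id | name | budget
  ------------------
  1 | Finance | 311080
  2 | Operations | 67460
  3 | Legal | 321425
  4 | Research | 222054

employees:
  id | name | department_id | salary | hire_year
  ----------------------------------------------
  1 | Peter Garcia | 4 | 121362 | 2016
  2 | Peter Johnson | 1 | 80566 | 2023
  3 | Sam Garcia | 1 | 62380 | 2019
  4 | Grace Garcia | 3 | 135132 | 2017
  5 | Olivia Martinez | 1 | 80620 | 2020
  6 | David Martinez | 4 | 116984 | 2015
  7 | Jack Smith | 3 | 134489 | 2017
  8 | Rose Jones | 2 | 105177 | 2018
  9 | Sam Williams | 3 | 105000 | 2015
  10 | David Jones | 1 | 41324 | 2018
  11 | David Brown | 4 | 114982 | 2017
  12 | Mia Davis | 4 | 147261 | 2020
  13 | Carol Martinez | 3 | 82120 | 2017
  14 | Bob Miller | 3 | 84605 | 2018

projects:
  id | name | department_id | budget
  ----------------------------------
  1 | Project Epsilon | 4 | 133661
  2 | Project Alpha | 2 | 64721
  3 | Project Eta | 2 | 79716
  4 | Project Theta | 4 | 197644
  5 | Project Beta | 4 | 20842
SELECT hire_year, COUNT(*) AS n FROM employees GROUP BY hire_year HAVING COUNT(*) >= 3

Execution result:
hire_year | n
2017 | 4
2018 | 3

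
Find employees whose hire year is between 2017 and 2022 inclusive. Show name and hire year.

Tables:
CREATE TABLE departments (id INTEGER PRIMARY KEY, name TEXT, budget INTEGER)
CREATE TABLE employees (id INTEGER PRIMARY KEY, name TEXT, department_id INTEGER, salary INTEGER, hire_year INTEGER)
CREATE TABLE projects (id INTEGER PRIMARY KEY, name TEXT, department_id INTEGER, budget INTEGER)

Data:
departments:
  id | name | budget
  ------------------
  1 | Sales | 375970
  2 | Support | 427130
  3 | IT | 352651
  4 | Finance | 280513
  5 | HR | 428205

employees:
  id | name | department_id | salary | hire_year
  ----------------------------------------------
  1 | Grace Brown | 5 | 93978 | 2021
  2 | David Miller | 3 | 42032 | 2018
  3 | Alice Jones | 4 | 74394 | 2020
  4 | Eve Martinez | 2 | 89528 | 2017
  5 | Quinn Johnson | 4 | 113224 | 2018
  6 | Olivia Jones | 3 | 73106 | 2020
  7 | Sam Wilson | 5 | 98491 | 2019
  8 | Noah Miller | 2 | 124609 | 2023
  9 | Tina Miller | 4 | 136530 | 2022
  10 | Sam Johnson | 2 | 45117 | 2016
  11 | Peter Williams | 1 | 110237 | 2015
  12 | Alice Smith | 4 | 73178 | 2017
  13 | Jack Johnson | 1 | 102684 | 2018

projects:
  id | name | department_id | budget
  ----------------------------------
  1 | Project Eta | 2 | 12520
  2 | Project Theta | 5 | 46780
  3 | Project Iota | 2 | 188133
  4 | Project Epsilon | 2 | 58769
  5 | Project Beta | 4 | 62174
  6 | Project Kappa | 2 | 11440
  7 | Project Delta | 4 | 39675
SELECT name, hire_year FROM employees WHERE hire_year BETWEEN 2017 AND 2022

Execution result:
name | hire_year
Grace Brown | 2021
David Miller | 2018
Alice Jones | 2020
Eve Martinez | 2017
Quinn Johnson | 2018
Olivia Jones | 2020
Sam Wilson | 2019
Tina Miller | 2022
Alice Smith | 2017
Jack Johnson | 2018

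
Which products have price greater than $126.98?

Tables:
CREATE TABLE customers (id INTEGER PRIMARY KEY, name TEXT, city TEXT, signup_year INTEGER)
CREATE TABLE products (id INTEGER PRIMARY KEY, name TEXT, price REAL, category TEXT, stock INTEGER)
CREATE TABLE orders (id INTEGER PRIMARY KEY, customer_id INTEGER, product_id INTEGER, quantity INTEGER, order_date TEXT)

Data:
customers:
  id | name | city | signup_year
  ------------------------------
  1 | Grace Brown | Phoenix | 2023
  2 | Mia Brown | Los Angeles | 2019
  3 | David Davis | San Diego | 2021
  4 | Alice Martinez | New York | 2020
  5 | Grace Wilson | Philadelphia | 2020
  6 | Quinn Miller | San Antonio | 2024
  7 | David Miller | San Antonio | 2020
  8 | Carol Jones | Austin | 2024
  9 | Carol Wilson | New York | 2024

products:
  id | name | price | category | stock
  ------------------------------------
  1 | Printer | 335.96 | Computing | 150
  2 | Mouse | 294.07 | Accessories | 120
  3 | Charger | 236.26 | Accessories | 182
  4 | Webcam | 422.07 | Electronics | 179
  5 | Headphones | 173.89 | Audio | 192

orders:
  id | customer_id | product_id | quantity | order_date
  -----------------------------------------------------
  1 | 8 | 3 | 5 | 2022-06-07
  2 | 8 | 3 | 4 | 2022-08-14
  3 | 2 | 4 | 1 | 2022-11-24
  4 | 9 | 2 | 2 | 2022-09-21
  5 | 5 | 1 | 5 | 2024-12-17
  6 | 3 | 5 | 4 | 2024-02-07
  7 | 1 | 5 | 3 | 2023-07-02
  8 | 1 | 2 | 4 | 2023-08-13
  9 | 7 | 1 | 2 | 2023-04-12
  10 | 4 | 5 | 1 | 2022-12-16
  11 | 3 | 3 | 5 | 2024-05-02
SELECT name, price FROM products WHERE price > 126.98

Execution result:
name | price
Printer | 335.96
Mouse | 294.07
Charger | 236.26
Webcam | 422.07
Headphones | 173.89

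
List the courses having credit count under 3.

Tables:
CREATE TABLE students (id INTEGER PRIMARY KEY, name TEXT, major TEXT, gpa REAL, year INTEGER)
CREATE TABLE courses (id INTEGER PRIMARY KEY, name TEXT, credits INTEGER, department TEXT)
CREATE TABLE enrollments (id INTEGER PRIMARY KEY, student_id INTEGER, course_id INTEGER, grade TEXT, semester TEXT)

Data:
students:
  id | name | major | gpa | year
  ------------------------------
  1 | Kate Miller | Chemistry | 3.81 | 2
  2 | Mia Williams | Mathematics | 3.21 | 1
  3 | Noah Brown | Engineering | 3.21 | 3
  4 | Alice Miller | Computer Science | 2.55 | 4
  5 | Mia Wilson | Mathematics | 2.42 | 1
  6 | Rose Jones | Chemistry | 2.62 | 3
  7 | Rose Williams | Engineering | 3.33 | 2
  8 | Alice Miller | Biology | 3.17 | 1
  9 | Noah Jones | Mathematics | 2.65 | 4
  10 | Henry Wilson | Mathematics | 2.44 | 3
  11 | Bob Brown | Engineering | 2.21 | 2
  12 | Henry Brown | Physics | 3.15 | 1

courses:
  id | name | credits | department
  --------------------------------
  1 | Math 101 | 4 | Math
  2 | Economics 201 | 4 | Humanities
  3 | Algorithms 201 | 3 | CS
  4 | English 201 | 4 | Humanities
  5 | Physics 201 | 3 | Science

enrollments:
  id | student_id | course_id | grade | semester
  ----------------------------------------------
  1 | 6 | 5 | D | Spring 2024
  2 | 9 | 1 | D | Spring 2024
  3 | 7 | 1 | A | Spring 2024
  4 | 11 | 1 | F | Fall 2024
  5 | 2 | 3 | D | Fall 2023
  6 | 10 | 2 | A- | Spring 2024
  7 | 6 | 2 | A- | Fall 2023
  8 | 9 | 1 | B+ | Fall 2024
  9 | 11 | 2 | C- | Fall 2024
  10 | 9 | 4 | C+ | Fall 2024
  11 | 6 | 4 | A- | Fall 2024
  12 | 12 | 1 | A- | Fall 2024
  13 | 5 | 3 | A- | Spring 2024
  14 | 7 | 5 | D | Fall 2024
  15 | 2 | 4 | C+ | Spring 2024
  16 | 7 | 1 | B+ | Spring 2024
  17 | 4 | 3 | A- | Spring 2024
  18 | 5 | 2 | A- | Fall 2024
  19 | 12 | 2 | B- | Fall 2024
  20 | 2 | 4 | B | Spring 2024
SELECT name, credits FROM courses WHERE credits < 3

Execution result:
(no rows)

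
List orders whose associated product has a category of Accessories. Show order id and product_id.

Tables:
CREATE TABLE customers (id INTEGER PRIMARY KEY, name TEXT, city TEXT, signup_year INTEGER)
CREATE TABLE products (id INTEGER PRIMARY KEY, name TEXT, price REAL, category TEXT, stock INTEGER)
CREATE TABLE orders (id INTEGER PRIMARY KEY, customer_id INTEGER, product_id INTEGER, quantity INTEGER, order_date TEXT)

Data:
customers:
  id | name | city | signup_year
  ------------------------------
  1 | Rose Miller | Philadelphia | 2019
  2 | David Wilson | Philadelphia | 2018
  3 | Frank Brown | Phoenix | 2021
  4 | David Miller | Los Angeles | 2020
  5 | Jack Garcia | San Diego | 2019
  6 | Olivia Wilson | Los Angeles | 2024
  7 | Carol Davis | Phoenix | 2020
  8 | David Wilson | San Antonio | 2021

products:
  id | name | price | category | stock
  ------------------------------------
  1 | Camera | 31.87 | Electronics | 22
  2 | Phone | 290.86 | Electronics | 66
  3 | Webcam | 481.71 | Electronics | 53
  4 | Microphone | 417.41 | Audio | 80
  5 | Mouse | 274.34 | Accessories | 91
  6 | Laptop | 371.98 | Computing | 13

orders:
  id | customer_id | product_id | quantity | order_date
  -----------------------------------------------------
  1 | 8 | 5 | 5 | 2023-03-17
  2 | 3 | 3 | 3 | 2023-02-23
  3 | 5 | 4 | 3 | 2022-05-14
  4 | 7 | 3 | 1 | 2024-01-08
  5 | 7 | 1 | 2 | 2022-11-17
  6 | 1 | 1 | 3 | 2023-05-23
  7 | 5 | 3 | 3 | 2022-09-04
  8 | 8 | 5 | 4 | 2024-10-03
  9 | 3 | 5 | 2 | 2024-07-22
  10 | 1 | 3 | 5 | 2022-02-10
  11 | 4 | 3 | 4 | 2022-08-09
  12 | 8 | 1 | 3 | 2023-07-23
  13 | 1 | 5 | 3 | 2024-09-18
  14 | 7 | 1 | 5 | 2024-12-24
SELECT id, product_id FROM orders WHERE product_id IN (SELECT id FROM products WHERE category = 'Accessories')

Execution result:
id | product_id
1 | 5
8 | 5
9 | 5
13 | 5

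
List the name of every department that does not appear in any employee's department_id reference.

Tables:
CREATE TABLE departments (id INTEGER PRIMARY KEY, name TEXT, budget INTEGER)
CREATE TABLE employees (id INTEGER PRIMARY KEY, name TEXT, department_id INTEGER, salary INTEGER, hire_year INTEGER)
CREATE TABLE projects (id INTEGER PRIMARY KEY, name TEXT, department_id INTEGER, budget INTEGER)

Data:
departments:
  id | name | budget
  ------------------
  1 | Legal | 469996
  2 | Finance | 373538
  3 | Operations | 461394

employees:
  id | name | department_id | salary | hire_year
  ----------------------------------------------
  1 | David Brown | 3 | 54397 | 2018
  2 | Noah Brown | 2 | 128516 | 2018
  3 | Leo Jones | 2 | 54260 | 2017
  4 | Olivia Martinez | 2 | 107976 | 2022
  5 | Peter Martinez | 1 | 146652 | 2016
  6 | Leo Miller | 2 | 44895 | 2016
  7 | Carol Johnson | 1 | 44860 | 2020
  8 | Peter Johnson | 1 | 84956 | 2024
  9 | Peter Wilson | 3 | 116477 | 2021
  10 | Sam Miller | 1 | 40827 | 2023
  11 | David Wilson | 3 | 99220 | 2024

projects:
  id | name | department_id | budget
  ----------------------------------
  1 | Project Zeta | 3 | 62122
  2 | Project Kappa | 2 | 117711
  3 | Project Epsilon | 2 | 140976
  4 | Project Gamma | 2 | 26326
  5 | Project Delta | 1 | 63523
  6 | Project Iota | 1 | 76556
SELECT p.name FROM departments p LEFT JOIN employees c ON c.department_id = p.id WHERE c.id IS NULL

Execution result:
(no rows)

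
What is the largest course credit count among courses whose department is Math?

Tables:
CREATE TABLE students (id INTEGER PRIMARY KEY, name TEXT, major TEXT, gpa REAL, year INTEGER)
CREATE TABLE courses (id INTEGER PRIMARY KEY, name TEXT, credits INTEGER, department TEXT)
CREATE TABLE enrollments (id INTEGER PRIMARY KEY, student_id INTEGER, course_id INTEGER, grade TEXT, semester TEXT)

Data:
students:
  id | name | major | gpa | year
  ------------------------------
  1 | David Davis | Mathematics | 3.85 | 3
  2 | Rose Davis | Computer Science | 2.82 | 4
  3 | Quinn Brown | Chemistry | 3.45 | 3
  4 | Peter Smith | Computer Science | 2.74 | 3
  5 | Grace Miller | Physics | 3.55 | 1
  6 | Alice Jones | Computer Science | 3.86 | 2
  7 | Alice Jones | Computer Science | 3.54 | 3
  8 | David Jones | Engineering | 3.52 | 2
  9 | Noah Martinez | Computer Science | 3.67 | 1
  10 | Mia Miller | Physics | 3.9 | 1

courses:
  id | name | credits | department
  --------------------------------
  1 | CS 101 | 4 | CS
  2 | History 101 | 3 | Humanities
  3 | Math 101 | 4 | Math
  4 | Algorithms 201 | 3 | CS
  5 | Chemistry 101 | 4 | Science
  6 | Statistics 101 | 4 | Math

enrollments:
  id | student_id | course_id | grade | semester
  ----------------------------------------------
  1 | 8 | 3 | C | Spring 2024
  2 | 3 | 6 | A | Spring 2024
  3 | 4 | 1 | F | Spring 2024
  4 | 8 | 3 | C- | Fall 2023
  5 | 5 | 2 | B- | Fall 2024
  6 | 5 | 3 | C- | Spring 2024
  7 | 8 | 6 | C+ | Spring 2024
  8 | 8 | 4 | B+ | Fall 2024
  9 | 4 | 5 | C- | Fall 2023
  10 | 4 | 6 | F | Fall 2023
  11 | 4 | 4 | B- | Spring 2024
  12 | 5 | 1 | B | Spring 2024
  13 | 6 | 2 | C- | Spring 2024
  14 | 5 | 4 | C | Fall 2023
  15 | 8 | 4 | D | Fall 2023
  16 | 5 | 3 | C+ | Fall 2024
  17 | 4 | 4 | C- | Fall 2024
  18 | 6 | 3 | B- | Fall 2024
SELECT MAX(credits) FROM courses WHERE department = 'Math'

Execution result:
4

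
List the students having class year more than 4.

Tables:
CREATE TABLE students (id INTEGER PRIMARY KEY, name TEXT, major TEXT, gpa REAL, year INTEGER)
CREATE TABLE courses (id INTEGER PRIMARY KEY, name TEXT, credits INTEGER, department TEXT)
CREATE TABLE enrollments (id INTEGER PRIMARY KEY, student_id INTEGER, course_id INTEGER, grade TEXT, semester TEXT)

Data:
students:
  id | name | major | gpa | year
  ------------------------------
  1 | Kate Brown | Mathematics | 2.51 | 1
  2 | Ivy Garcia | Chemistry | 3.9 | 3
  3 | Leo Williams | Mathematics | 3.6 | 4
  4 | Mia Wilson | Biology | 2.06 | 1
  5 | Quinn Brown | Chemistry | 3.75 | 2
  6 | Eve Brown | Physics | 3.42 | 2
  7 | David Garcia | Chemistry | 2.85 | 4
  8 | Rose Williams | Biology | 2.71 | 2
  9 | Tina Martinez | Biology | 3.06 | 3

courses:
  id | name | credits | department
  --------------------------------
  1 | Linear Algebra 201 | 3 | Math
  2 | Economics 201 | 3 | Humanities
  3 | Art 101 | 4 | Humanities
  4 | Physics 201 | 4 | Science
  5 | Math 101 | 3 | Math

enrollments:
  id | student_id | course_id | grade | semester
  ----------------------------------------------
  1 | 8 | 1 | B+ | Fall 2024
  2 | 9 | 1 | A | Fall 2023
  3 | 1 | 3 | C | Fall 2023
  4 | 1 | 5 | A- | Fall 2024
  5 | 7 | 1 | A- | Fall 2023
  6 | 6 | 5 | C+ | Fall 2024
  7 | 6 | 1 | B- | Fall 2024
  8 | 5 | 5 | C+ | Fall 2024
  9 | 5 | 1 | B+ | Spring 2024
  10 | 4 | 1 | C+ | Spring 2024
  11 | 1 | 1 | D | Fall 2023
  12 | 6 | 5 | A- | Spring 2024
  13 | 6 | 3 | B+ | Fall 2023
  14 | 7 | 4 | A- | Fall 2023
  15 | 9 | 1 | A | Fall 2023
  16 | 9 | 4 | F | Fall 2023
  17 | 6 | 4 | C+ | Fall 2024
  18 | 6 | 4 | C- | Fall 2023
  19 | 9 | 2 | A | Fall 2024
SELECT name, year FROM students WHERE year > 4

Execution result:
(no rows)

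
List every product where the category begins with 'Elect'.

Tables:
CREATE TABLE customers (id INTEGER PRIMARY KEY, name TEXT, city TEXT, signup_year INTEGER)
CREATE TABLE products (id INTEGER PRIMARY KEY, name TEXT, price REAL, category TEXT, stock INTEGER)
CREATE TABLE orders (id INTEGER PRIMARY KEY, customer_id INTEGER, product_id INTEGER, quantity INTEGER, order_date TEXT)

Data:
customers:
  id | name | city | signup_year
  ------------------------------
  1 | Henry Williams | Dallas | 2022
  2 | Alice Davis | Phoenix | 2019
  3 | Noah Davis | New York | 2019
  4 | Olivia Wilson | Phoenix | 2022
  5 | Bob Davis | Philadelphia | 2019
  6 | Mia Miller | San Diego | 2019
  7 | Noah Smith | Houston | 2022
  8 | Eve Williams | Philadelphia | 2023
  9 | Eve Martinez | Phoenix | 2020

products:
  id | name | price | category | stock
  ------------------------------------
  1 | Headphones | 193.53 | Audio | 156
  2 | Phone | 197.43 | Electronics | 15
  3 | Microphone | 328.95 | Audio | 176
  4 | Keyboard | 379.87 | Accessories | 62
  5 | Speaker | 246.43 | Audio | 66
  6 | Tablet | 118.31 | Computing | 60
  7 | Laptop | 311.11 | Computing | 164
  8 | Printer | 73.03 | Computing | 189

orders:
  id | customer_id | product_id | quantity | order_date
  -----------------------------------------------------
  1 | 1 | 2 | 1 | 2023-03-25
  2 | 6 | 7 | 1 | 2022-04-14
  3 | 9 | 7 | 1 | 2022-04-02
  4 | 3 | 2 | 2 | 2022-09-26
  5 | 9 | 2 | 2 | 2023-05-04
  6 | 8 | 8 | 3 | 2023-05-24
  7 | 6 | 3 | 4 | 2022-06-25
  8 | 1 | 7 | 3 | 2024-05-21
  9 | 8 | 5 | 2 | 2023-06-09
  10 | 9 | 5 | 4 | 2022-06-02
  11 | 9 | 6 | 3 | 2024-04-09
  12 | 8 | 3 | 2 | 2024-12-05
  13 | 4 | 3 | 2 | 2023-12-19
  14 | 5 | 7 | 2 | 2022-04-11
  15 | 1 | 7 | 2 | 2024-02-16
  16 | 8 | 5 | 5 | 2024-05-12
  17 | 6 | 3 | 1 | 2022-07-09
SELECT name, category FROM products WHERE category LIKE 'Elect%'

Execution result:
name | category
Phone | Electronics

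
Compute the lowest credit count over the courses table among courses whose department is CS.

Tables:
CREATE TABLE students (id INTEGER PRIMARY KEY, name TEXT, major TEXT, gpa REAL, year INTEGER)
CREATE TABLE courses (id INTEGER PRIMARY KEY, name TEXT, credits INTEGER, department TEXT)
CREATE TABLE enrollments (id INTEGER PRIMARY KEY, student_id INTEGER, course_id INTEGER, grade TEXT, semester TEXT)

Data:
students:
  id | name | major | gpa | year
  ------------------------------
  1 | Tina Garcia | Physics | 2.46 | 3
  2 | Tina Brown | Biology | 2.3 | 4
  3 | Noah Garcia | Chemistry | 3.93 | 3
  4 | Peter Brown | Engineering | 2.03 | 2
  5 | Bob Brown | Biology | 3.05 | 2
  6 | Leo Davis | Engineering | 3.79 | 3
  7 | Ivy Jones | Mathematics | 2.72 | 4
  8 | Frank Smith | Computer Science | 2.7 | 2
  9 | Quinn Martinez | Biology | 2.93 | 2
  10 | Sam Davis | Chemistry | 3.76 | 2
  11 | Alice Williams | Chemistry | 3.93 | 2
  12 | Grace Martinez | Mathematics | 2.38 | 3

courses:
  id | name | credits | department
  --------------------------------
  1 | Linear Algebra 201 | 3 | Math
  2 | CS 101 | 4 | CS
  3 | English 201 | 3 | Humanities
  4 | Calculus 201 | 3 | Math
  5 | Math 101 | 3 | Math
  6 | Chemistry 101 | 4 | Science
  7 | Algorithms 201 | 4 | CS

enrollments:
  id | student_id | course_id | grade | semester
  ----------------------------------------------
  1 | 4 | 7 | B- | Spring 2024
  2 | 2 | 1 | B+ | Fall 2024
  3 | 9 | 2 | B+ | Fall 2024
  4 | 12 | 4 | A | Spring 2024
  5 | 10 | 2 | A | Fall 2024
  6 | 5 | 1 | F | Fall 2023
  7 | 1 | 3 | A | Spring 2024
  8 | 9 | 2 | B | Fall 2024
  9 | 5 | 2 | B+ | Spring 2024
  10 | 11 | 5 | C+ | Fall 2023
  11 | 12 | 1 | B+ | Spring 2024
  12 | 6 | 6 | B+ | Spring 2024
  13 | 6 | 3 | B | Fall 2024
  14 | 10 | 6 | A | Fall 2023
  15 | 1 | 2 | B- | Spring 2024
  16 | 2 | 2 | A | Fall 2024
SELECT MIN(credits) FROM courses WHERE department = 'CS'

Execution result:
4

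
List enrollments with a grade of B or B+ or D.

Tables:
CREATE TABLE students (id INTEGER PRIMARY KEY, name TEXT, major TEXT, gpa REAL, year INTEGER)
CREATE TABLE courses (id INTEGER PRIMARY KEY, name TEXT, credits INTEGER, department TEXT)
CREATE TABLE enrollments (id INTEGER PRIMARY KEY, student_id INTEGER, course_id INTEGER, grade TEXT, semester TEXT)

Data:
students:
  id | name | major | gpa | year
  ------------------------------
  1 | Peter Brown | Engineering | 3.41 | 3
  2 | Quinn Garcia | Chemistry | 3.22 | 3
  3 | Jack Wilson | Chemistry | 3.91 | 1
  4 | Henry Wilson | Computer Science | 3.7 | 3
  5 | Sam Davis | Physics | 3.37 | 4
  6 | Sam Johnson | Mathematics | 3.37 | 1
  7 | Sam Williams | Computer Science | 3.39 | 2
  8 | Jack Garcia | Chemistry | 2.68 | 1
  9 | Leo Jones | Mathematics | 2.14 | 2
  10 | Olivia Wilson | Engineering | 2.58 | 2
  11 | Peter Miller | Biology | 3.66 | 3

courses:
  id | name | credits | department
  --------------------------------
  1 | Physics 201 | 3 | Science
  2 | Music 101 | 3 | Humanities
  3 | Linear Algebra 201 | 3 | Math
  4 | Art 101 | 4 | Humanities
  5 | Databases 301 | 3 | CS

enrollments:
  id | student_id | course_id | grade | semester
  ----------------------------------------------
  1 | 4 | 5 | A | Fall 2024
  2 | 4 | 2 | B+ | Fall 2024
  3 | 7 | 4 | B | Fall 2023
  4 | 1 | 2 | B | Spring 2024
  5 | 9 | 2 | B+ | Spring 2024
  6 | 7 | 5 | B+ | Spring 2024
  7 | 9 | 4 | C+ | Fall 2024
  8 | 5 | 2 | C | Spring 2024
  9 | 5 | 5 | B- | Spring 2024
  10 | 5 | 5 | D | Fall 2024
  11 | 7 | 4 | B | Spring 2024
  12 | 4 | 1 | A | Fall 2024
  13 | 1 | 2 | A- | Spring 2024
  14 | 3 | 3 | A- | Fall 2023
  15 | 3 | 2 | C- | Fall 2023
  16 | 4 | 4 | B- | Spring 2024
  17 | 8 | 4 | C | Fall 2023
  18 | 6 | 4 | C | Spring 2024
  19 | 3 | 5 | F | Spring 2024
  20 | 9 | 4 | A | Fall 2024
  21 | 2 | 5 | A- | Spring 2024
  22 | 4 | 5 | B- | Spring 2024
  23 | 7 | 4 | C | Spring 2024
SELECT id, grade FROM enrollments WHERE grade IN ('B', 'B+', 'D')

Execution result:
id | grade
2 | B+
3 | B
4 | B
5 | B+
6 | B+
10 | D
11 | B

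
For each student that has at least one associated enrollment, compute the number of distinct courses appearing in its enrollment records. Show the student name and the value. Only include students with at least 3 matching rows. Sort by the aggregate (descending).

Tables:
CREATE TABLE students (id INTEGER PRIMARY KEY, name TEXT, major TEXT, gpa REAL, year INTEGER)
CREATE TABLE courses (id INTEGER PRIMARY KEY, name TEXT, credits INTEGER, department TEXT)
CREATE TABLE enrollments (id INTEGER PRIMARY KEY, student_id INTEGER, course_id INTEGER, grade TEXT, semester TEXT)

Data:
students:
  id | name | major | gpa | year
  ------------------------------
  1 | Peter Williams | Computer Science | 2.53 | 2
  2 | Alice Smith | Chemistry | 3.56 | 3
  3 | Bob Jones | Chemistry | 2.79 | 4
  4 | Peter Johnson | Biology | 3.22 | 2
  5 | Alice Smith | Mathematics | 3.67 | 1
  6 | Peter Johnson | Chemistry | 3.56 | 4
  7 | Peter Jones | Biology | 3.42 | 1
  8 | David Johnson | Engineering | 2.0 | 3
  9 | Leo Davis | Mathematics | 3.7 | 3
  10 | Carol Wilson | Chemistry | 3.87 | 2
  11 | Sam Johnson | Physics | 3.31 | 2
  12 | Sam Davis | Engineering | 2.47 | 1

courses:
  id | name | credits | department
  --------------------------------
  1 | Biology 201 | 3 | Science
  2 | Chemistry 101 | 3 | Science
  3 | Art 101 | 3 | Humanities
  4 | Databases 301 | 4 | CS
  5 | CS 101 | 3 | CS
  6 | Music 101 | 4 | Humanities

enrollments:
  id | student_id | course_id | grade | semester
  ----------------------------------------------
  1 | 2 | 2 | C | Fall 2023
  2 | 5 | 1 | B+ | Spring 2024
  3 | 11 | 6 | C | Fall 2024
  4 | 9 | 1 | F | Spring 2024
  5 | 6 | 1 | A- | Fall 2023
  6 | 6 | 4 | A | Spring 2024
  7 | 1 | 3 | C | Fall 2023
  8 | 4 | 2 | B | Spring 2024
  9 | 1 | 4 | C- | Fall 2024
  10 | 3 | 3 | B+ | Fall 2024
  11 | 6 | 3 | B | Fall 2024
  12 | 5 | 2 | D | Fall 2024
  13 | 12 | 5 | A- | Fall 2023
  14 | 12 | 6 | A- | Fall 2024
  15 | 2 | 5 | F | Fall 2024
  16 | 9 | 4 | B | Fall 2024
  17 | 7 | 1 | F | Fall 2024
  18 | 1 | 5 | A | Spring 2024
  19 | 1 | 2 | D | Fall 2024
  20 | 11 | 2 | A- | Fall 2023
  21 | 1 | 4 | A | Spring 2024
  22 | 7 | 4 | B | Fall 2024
SELECT p.name, COUNT(DISTINCT c.course_id) AS distinct_course_count FROM enrollments c JOIN students p ON c.student_id = p.id GROUP BY p.id, p.name HAVING COUNT(*) >= 3 ORDER BY distinct_course_count DESC

Execution result:
name | distinct_course_count
Peter Williams | 4
Peter Johnson | 3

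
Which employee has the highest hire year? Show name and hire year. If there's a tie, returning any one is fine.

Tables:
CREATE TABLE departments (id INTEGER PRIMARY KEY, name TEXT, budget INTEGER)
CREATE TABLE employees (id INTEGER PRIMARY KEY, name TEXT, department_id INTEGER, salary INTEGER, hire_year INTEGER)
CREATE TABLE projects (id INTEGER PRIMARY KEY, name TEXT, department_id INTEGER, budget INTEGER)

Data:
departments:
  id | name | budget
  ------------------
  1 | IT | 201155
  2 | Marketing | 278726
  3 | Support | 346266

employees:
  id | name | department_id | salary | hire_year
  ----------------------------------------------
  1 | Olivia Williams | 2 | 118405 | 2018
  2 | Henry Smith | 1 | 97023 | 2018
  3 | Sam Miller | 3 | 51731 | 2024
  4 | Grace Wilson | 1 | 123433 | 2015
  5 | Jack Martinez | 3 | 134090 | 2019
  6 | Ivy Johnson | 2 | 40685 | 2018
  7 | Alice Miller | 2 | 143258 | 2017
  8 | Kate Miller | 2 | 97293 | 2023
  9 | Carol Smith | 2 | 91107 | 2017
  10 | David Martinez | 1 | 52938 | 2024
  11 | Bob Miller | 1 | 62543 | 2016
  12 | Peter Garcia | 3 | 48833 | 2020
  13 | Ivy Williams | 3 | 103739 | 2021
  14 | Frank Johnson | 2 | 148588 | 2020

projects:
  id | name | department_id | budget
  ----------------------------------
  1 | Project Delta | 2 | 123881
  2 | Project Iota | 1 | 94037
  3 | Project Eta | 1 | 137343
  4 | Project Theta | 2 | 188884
SELECT name, hire_year FROM employees ORDER BY hire_year DESC LIMIT 1

Execution result:
name | hire_year
Sam Miller | 2024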